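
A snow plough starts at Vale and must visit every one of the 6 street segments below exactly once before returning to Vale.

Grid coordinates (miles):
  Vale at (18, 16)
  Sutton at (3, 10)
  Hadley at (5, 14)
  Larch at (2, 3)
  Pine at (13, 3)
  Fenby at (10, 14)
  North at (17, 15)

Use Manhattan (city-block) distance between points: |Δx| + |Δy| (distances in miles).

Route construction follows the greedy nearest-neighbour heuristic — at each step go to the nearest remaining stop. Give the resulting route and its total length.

At Vale the remaining stops are North 2, Fenby 10, Hadley 15, Pine 18, Sutton 21, Larch 29; go to North.
At North the remaining stops are Fenby 8, Hadley 13, Pine 16, Sutton 19, Larch 27; go to Fenby.
At Fenby the remaining stops are Hadley 5, Sutton 11, Pine 14, Larch 19; go to Hadley.
At Hadley the remaining stops are Sutton 6, Larch 14, Pine 19; go to Sutton.
At Sutton the remaining stops are Larch 8, Pine 17; go to Larch.
At Larch the remaining stops are Pine 11; go to Pine.
Return Pine→Vale: 18.
Total = 2 + 8 + 5 + 6 + 8 + 11 + 18 = 58.

58 miles along Vale → North → Fenby → Hadley → Sutton → Larch → Pine → Vale.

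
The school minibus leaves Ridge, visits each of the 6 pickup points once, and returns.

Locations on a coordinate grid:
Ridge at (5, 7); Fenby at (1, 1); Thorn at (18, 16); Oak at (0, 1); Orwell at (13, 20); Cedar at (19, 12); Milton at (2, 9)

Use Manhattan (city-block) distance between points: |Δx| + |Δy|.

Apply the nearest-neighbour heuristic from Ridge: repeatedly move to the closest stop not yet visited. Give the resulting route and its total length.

80 along Ridge → Milton → Fenby → Oak → Cedar → Thorn → Orwell → Ridge.

Ridge → [Milton:5 / Fenby:10 / Oak:11 / Cedar:19 / Orwell:21 / Thorn:22] → Milton (5)
Milton → [Fenby:9 / Oak:10 / Cedar:20 / Orwell:22 / Thorn:23] → Fenby (9)
Fenby → [Oak:1 / Cedar:29 / Orwell:31 / Thorn:32] → Oak (1)
Oak → [Cedar:30 / Orwell:32 / Thorn:33] → Cedar (30)
Cedar → [Thorn:5 / Orwell:14] → Thorn (5)
Thorn → [Orwell:9] → Orwell (9)
Return Orwell→Ridge: 21.
Total = 5 + 9 + 1 + 30 + 5 + 9 + 21 = 80.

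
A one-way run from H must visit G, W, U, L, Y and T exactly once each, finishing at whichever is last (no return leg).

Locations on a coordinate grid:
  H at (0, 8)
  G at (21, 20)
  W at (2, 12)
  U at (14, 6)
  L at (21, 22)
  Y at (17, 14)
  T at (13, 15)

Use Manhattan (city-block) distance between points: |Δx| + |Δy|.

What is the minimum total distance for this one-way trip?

There are 6! = 720 possible orderings.
H → G → W → U → L → Y → T: 33+27+18+23+12+5 = 118
H → G → W → U → L → T → Y: 33+27+18+23+15+5 = 121
H → G → W → U → Y → L → T: 33+27+18+11+12+15 = 116
H → G → W → U → Y → T → L: 33+27+18+11+5+15 = 109
H → G → W → U → T → L → Y: 33+27+18+10+15+12 = 115
H → G → W → U → T → Y → L: 33+27+18+10+5+12 = 105
H → G → W → L → U → Y → T: 33+27+29+23+11+5 = 128
H → G → W → L → U → T → Y: 33+27+29+23+10+5 = 127
… (712 more)
H → W → U → T → Y → G → L: 6+18+10+5+10+2 = 51  ← best
The minimum is 51.
One shortest path: H → W → U → T → Y → G → L.

51 — the minimum one-way total.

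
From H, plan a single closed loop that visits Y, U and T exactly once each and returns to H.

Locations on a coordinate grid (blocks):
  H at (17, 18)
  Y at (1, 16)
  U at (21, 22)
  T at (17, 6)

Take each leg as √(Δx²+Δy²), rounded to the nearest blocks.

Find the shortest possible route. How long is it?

Shortest round trip = 57 blocks.

H-Y-U-T-H: 16+21+16+12 = 65
H-Y-T-U-H: 16+19+16+6 = 57
H-U-Y-T-H: 6+21+19+12 = 58
The minimum is 57.
One optimal route: H → Y → T → U → H (or its reverse).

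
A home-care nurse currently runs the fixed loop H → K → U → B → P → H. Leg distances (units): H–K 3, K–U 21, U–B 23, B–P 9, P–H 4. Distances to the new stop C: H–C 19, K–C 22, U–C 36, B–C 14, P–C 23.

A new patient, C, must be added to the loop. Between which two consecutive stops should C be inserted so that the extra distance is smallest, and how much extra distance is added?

+27 — insert C between U and B.

Insertion cost between consecutive stops i–j is d(i,C) + d(C,j) − d(i,j):
  between H and K: 19 + 22 − 3 = 38
  between K and U: 22 + 36 − 21 = 37
  between U and B: 36 + 14 − 23 = 27
  between B and P: 14 + 23 − 9 = 28
  between P and H: 23 + 19 − 4 = 38
Cheapest insertion is between U and B, adding 27.
New total = 60 + 27 = 87.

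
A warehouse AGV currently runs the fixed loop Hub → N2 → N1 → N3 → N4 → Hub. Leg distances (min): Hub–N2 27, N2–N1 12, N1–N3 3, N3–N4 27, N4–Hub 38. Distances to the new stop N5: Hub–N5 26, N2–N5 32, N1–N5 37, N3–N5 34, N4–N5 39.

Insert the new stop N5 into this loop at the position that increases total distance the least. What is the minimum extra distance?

Insertion cost between consecutive stops i–j is d(i,N5) + d(N5,j) − d(i,j):
  between Hub and N2: 26 + 32 − 27 = 31
  between N2 and N1: 32 + 37 − 12 = 57
  between N1 and N3: 37 + 34 − 3 = 68
  between N3 and N4: 34 + 39 − 27 = 46
  between N4 and Hub: 39 + 26 − 38 = 27
Cheapest insertion is between N4 and Hub, adding 27.
New total = 107 + 27 = 134.

Minimum extra distance: 27 min, inserting N5 between N4 and Hub.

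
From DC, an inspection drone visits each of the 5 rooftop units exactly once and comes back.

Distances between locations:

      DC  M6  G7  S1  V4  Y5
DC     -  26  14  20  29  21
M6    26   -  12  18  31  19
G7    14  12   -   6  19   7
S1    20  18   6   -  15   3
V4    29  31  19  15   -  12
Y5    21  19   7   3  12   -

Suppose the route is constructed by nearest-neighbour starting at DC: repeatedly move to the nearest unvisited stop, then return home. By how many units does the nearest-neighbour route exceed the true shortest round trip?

From DC: G7=14, S1=20, Y5=21, M6=26, V4=29 → choose G7 (14).
From G7: S1=6, Y5=7, M6=12, V4=19 → choose S1 (6).
From S1: Y5=3, V4=15, M6=18 → choose Y5 (3).
From Y5: V4=12, M6=19 → choose V4 (12).
From V4: M6=31 → choose M6 (31).
NN route DC → G7 → S1 → Y5 → V4 → M6 → DC costs 92.
Optimal: DC → M6 → G7 → S1 → Y5 → V4 → DC costs 88 (by enumerating all 60 distinct tours).
Excess = 92 − 88 = 4.

Excess over optimum: 4.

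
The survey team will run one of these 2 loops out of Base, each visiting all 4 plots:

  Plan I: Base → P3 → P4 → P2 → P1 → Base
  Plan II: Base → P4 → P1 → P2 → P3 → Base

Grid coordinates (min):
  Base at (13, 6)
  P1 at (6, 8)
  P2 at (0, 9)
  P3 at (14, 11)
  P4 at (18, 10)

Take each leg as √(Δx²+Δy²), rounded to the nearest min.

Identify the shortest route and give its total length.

Plan I: 5 + 4 + 18 + 6 + 7 = 40
Plan II: 6 + 12 + 6 + 14 + 5 = 43

40 min — Plan I is the shortest.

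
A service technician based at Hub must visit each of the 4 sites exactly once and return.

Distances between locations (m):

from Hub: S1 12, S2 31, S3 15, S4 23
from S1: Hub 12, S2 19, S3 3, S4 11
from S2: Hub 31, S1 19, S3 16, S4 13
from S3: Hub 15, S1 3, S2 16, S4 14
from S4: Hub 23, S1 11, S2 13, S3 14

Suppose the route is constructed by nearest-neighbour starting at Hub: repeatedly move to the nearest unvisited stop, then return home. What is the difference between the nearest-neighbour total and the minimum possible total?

Hub: S1=12, S3=15, S4=23, S2=31 ⇒ S1
S1: S3=3, S4=11, S2=19 ⇒ S3
S3: S4=14, S2=16 ⇒ S4
S4: S2=13 ⇒ S2
NN route Hub → S1 → S3 → S4 → S2 → Hub costs 73.
Optimal: Hub → S1 → S3 → S2 → S4 → Hub costs 67 (by enumerating all 12 distinct tours).
Excess = 73 − 67 = 6.

The nearest-neighbour route is 6 m longer than optimal.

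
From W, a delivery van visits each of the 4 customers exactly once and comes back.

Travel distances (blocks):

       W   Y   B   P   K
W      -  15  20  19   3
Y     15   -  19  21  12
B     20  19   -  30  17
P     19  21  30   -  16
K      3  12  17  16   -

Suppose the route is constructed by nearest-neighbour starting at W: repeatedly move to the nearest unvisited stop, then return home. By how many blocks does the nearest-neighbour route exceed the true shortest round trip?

The nearest-neighbour route is 4 blocks longer than optimal.

W: K=3, Y=15, P=19, B=20 ⇒ K
K: Y=12, P=16, B=17 ⇒ Y
Y: B=19, P=21 ⇒ B
B: P=30 ⇒ P
NN route W → K → Y → B → P → W costs 83.
Optimal: W → B → Y → P → K → W costs 79 (by enumerating all 12 distinct tours).
Excess = 83 − 79 = 4.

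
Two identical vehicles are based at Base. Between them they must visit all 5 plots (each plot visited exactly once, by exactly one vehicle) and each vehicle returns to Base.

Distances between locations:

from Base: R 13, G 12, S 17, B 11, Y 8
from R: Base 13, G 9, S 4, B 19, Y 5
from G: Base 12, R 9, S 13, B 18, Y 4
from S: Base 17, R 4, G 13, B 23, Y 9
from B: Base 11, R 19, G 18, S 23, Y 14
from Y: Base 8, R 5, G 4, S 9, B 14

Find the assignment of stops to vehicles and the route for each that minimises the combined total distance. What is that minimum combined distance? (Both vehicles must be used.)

Minimum combined distance: 64.

Try each way of splitting the stops between the two vehicles (each non-empty) and, for each split, find the best tour for each vehicle:
  {R} + {G, S, B, Y}: 26 + 59 = 85
  {G} + {R, S, B, Y}: 24 + 51 = 75
  {R, G} + {S, B, Y}: 34 + 51 = 85
  {S} + {R, G, B, Y}: 34 + 51 = 85
  {R, S} + {G, B, Y}: 34 + 41 = 75
  {G, S} + {R, B, Y}: 42 + 43 = 85
  … (15 splits in total)
  {B} + {R, G, S, Y}: 22 + 42 = 64  ← best
Best: vehicle 1 Base → B → Base = 22; vehicle 2 Base → R → S → G → Y → Base = 42; combined 64.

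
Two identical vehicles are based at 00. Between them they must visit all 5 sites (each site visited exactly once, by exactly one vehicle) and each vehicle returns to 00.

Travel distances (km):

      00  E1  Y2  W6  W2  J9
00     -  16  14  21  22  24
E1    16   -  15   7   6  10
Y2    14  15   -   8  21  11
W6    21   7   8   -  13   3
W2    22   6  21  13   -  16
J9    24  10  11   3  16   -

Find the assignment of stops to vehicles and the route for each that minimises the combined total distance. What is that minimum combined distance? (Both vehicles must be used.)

Minimum combined distance: 90 km.

Try each way of splitting the stops between the two vehicles (each non-empty) and, for each split, find the best tour for each vehicle:
  {E1} + {Y2, W6, W2, J9}: 32 + 63 = 95
  {Y2} + {E1, W6, W2, J9}: 28 + 62 = 90
  {E1, Y2} + {W6, W2, J9}: 45 + 62 = 107
  {W6} + {E1, Y2, W2, J9}: 42 + 63 = 105
  {E1, W6} + {Y2, W2, J9}: 44 + 63 = 107
  {Y2, W6} + {E1, W2, J9}: 43 + 62 = 105
  … (15 splits in total)
Best: vehicle 1 00 → Y2 → 00 = 28; vehicle 2 00 → E1 → W2 → W6 → J9 → 00 = 62; combined 90.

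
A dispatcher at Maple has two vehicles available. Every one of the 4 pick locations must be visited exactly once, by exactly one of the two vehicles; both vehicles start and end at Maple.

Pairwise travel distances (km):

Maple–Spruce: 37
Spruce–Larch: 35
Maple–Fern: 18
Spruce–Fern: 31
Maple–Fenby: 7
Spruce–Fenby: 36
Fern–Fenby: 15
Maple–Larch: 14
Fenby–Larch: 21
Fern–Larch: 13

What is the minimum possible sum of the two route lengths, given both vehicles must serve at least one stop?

Check every non-empty split of the stops between the two vehicles; for each half take its own optimal tour:
  {Spruce} + {Fern, Fenby, Larch}: 74 + 49 = 123
  {Fern} + {Spruce, Fenby, Larch}: 36 + 92 = 128
  {Spruce, Fern} + {Fenby, Larch}: 86 + 42 = 128
  {Fenby} + {Spruce, Fern, Larch}: 14 + 95 = 109
  {Spruce, Fenby} + {Fern, Larch}: 80 + 45 = 125
  {Fern, Fenby} + {Spruce, Larch}: 40 + 86 = 126
  … (7 splits in total)
Best: vehicle 1 Maple → Fenby → Maple = 14; vehicle 2 Maple → Spruce → Fern → Larch → Maple = 95; combined 109.

109 km — the smallest possible combined total.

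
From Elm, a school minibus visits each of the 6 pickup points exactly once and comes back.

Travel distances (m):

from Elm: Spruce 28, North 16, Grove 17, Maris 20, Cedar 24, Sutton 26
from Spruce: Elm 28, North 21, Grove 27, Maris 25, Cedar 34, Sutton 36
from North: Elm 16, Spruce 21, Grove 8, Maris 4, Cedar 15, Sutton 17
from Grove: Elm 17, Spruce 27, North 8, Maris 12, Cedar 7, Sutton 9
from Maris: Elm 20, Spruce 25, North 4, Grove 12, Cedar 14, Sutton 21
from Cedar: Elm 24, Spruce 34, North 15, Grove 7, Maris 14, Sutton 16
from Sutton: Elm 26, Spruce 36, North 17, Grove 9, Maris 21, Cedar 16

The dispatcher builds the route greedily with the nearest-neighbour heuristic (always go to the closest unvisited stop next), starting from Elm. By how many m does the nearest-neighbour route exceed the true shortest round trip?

Elm: North=16, Grove=17, Maris=20, Cedar=24, Sutton=26, Spruce=28 ⇒ North
North: Maris=4, Grove=8, Cedar=15, Sutton=17, Spruce=21 ⇒ Maris
Maris: Grove=12, Cedar=14, Sutton=21, Spruce=25 ⇒ Grove
Grove: Cedar=7, Sutton=9, Spruce=27 ⇒ Cedar
Cedar: Sutton=16, Spruce=34 ⇒ Sutton
Sutton: Spruce=36 ⇒ Spruce
NN route Elm → North → Maris → Grove → Cedar → Sutton → Spruce → Elm costs 119.
Optimal: Elm → Spruce → North → Maris → Cedar → Grove → Sutton → Elm costs 109 (by enumerating all 360 distinct tours).
Excess = 119 − 109 = 10.

10 m longer than the optimal tour.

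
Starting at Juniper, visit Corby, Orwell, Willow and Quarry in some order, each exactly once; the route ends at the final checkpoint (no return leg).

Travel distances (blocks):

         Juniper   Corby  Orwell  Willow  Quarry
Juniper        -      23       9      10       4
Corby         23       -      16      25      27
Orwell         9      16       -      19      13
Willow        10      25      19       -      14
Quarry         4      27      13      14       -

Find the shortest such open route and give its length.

Shortest open route: 53 blocks.

There are 4! = 24 possible orderings.
Juniper - Corby - Orwell - Willow - Quarry: 23+16+19+14 = 72
Juniper - Corby - Orwell - Quarry - Willow: 23+16+13+14 = 66
Juniper - Corby - Willow - Orwell - Quarry: 23+25+19+13 = 80
Juniper - Corby - Willow - Quarry - Orwell: 23+25+14+13 = 75
Juniper - Corby - Quarry - Orwell - Willow: 23+27+13+19 = 82
Juniper - Corby - Quarry - Willow - Orwell: 23+27+14+19 = 83
Juniper - Orwell - Corby - Willow - Quarry: 9+16+25+14 = 64
Juniper - Orwell - Corby - Quarry - Willow: 9+16+27+14 = 66
Juniper - Orwell - Willow - Corby - Quarry: 9+19+25+27 = 80
Juniper - Orwell - Willow - Quarry - Corby: 9+19+14+27 = 69
Juniper - Orwell - Quarry - Corby - Willow: 9+13+27+25 = 74
Juniper - Orwell - Quarry - Willow - Corby: 9+13+14+25 = 61
Juniper - Willow - Corby - Orwell - Quarry: 10+25+16+13 = 64
Juniper - Willow - Corby - Quarry - Orwell: 10+25+27+13 = 75
… (10 more)
Juniper - Willow - Quarry - Orwell - Corby: 10+14+13+16 = 53  ← best
The minimum is 53.
One shortest path: Juniper → Willow → Quarry → Orwell → Corby.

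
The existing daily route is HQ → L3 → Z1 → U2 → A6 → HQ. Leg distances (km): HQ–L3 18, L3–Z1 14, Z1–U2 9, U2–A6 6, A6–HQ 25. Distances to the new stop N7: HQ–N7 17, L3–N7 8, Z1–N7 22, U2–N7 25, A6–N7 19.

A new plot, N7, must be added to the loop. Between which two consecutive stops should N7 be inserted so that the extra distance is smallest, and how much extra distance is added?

Insertion cost between consecutive stops i–j is d(i,N7) + d(N7,j) − d(i,j):
  between HQ and L3: 17 + 8 − 18 = 7
  between L3 and Z1: 8 + 22 − 14 = 16
  between Z1 and U2: 22 + 25 − 9 = 38
  between U2 and A6: 25 + 19 − 6 = 38
  between A6 and HQ: 19 + 17 − 25 = 11
Cheapest insertion is between HQ and L3, adding 7.
New total = 72 + 7 = 79.

Adding 7 km by placing N7 on the HQ–L3 leg.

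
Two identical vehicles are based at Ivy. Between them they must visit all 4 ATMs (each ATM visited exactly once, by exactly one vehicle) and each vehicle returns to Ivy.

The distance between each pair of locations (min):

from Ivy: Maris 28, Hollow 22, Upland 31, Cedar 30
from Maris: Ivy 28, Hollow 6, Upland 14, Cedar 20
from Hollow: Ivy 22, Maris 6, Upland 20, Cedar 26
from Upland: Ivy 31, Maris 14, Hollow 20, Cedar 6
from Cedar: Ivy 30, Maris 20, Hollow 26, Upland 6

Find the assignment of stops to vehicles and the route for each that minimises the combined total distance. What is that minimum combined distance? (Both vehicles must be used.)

Try each way of splitting the stops between the two vehicles (each non-empty) and, for each split, find the best tour for each vehicle:
  {Maris} + {Hollow, Upland, Cedar}: 56 + 78 = 134
  {Hollow} + {Maris, Upland, Cedar}: 44 + 78 = 122
  {Maris, Hollow} + {Upland, Cedar}: 56 + 67 = 123
  {Upland} + {Maris, Hollow, Cedar}: 62 + 78 = 140
  {Maris, Upland} + {Hollow, Cedar}: 73 + 78 = 151
  {Hollow, Upland} + {Maris, Cedar}: 73 + 78 = 151
  … (7 splits in total)
Best: vehicle 1 Ivy → Hollow → Ivy = 44; vehicle 2 Ivy → Maris → Upland → Cedar → Ivy = 78; combined 122.

Minimum combined distance: 122 min.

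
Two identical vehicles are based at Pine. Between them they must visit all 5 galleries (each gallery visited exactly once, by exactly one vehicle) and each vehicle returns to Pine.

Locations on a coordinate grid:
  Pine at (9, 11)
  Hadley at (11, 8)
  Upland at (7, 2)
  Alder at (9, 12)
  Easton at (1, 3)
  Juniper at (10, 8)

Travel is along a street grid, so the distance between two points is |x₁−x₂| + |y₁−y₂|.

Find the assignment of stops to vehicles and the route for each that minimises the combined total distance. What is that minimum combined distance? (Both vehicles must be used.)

There are 2^4 − 1 = 15 ways to divide the 5 stops into two non-empty groups. For each, the best each vehicle can do is its own shortest tour through its group:
  {Hadley} + {Upland, Alder, Easton, Juniper}: 10 + 38 = 48
  {Upland} + {Hadley, Alder, Easton, Juniper}: 22 + 38 = 60
  {Hadley, Upland} + {Alder, Easton, Juniper}: 26 + 36 = 62
  {Alder} + {Hadley, Upland, Easton, Juniper}: 2 + 38 = 40
  {Hadley, Alder} + {Upland, Easton, Juniper}: 12 + 36 = 48
  {Upland, Alder} + {Hadley, Easton, Juniper}: 24 + 36 = 60
  … (15 splits in total)
Best: vehicle 1 Pine → Alder → Pine = 2; vehicle 2 Pine → Hadley → Juniper → Upland → Easton → Pine = 38; combined 40.

Minimum combined distance: 40.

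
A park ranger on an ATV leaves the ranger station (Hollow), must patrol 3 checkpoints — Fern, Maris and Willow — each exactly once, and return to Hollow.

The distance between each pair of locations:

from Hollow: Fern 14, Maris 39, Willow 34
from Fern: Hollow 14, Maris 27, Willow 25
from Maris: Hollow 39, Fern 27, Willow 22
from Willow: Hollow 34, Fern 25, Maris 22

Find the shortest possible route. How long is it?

Hollow → Fern → Maris → Willow → Hollow: 14+27+22+34 = 97
Hollow → Fern → Willow → Maris → Hollow: 14+25+22+39 = 100
Hollow → Maris → Fern → Willow → Hollow: 39+27+25+34 = 125
The minimum is 97.
One optimal route: Hollow → Fern → Maris → Willow → Hollow (or its reverse).

97 — the shortest possible round trip.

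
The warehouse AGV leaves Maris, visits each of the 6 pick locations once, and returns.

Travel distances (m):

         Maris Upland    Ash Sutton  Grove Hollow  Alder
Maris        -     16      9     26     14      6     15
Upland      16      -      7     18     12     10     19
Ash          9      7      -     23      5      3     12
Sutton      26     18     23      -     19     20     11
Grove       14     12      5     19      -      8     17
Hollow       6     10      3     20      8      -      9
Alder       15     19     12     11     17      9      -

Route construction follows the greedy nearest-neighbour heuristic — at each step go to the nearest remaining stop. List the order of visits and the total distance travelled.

Maris → [Hollow:6 / Ash:9 / Grove:14 / Alder:15 / Upland:16 / Sutton:26] → Hollow (6)
Hollow → [Ash:3 / Grove:8 / Alder:9 / Upland:10 / Sutton:20] → Ash (3)
Ash → [Grove:5 / Upland:7 / Alder:12 / Sutton:23] → Grove (5)
Grove → [Upland:12 / Alder:17 / Sutton:19] → Upland (12)
Upland → [Sutton:18 / Alder:19] → Sutton (18)
Sutton → [Alder:11] → Alder (11)
Return Alder→Maris: 15.
Total = 6 + 3 + 5 + 12 + 18 + 11 + 15 = 70.

70 m along Maris → Hollow → Ash → Grove → Upland → Sutton → Alder → Maris.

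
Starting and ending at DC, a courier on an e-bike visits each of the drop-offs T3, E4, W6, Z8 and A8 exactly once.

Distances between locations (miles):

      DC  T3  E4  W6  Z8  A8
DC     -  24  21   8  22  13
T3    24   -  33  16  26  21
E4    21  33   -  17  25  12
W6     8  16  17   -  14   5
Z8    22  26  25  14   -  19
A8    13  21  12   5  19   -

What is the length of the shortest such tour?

Minimum total distance: 100 miles.

With 5 stops there are 5!/2 = 60 distinct round trips (a route and its reverse cost the same).
DC→T3→E4→W6→Z8→A8→DC: 24+33+17+14+19+13 = 120
DC→T3→E4→W6→A8→Z8→DC: 24+33+17+5+19+22 = 120
DC→T3→E4→Z8→W6→A8→DC: 24+33+25+14+5+13 = 114
DC→T3→E4→Z8→A8→W6→DC: 24+33+25+19+5+8 = 114
DC→T3→E4→A8→W6→Z8→DC: 24+33+12+5+14+22 = 110
DC→T3→E4→A8→Z8→W6→DC: 24+33+12+19+14+8 = 110
DC→T3→W6→E4→Z8→A8→DC: 24+16+17+25+19+13 = 114
DC→T3→W6→E4→A8→Z8→DC: 24+16+17+12+19+22 = 110
DC→T3→W6→Z8→E4→A8→DC: 24+16+14+25+12+13 = 104
DC→T3→W6→Z8→A8→E4→DC: 24+16+14+19+12+21 = 106
DC→T3→W6→A8→E4→Z8→DC: 24+16+5+12+25+22 = 104
DC→T3→W6→A8→Z8→E4→DC: 24+16+5+19+25+21 = 110
DC→T3→Z8→E4→W6→A8→DC: 24+26+25+17+5+13 = 110
DC→T3→Z8→E4→A8→W6→DC: 24+26+25+12+5+8 = 100
… (46 more)
The minimum is 100.
One optimal route: DC → T3 → Z8 → E4 → A8 → W6 → DC (or its reverse).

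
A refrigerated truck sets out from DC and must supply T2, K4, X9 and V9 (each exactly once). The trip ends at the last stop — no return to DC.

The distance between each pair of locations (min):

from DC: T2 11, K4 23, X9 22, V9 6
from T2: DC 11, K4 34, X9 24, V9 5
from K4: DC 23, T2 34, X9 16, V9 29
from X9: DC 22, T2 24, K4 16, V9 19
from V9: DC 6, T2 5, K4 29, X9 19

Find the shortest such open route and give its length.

There are 4! = 24 possible orderings.
DC→T2→K4→X9→V9: 11+34+16+19 = 80
DC→T2→K4→V9→X9: 11+34+29+19 = 93
DC→T2→X9→K4→V9: 11+24+16+29 = 80
DC→T2→X9→V9→K4: 11+24+19+29 = 83
DC→T2→V9→K4→X9: 11+5+29+16 = 61
DC→T2→V9→X9→K4: 11+5+19+16 = 51
DC→K4→T2→X9→V9: 23+34+24+19 = 100
DC→K4→T2→V9→X9: 23+34+5+19 = 81
DC→K4→X9→T2→V9: 23+16+24+5 = 68
DC→K4→X9→V9→T2: 23+16+19+5 = 63
DC→K4→V9→T2→X9: 23+29+5+24 = 81
DC→K4→V9→X9→T2: 23+29+19+24 = 95
DC→X9→T2→K4→V9: 22+24+34+29 = 109
DC→X9→T2→V9→K4: 22+24+5+29 = 80
… (10 more)
The minimum is 51.
One shortest path: DC → T2 → V9 → X9 → K4.

Shortest open route: 51 min.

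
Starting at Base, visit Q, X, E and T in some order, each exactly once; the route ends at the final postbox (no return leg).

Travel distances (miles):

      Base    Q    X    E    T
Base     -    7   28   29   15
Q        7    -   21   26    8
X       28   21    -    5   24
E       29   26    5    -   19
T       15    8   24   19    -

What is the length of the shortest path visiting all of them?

39 miles — the minimum one-way total.

There are 4! = 24 possible orderings.
Base → Q → X → E → T: 7+21+5+19 = 52
Base → Q → X → T → E: 7+21+24+19 = 71
Base → Q → E → X → T: 7+26+5+24 = 62
Base → Q → E → T → X: 7+26+19+24 = 76
Base → Q → T → X → E: 7+8+24+5 = 44
Base → Q → T → E → X: 7+8+19+5 = 39
Base → X → Q → E → T: 28+21+26+19 = 94
Base → X → Q → T → E: 28+21+8+19 = 76
Base → X → E → Q → T: 28+5+26+8 = 67
Base → X → E → T → Q: 28+5+19+8 = 60
Base → X → T → Q → E: 28+24+8+26 = 86
Base → X → T → E → Q: 28+24+19+26 = 97
Base → E → Q → X → T: 29+26+21+24 = 100
Base → E → Q → T → X: 29+26+8+24 = 87
… (10 more)
The minimum is 39.
One shortest path: Base → Q → T → E → X.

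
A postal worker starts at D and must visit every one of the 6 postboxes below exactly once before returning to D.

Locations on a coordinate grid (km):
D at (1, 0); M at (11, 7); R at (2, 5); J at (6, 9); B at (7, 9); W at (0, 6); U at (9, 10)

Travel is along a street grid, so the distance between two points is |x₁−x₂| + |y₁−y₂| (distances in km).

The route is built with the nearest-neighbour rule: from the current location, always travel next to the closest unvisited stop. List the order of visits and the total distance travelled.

At D the remaining stops are R 6, W 7, J 14, B 15, M 17, U 18; go to R.
At R the remaining stops are W 3, J 8, B 9, M 11, U 12; go to W.
At W the remaining stops are J 9, B 10, M 12, U 13; go to J.
At J the remaining stops are B 1, U 4, M 7; go to B.
At B the remaining stops are U 3, M 6; go to U.
At U the remaining stops are M 5; go to M.
Return M→D: 17.
Total = 6 + 3 + 9 + 1 + 3 + 5 + 17 = 44.

Total distance 44 km via the nearest-neighbour route D → R → W → J → B → U → M → D.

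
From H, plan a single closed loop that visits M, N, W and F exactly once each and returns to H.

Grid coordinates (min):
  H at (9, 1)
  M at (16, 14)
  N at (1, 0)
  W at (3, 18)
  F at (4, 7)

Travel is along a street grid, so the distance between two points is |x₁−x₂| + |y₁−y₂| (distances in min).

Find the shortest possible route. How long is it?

68 min — the shortest possible round trip.

With 4 stops there are 4!/2 = 12 distinct round trips (a route and its reverse cost the same).
H→M→N→W→F→H: 20+29+20+12+11 = 92
H→M→N→F→W→H: 20+29+10+12+23 = 94
H→M→W→N→F→H: 20+17+20+10+11 = 78
H→M→W→F→N→H: 20+17+12+10+9 = 68
H→M→F→N→W→H: 20+19+10+20+23 = 92
H→M→F→W→N→H: 20+19+12+20+9 = 80
H→N→M→W→F→H: 9+29+17+12+11 = 78
H→N→M→F→W→H: 9+29+19+12+23 = 92
H→N→W→M→F→H: 9+20+17+19+11 = 76
H→N→F→M→W→H: 9+10+19+17+23 = 78
H→W→M→N→F→H: 23+17+29+10+11 = 90
H→W→N→M→F→H: 23+20+29+19+11 = 102
The minimum is 68.
One optimal route: H → M → W → F → N → H (or its reverse).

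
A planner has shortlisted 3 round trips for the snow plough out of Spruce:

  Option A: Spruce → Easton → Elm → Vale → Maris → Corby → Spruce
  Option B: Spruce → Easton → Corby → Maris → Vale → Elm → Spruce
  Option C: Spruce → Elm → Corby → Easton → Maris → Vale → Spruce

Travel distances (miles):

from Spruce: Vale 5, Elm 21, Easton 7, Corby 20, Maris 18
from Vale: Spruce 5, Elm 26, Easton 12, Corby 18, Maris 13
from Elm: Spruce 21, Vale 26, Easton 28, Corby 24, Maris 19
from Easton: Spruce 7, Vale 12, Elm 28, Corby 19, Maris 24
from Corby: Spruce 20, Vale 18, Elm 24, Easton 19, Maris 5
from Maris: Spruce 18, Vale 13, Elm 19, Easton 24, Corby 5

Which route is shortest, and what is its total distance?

Option A: 7 + 28 + 26 + 13 + 5 + 20 = 99
Option B: 7 + 19 + 5 + 13 + 26 + 21 = 91
Option C: 21 + 24 + 19 + 24 + 13 + 5 = 106

Shortest is Option B, total 91 miles.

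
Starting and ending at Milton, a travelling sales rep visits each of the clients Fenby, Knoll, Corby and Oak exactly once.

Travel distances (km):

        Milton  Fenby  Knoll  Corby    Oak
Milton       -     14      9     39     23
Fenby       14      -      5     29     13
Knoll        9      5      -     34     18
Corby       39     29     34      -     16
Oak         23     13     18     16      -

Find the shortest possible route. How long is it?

Shortest round trip = 82 km.

There are 12 distinct closed tours to check (reversals are equivalent).
Milton - Fenby - Knoll - Corby - Oak - Milton: 14+5+34+16+23 = 92
Milton - Fenby - Knoll - Oak - Corby - Milton: 14+5+18+16+39 = 92
Milton - Fenby - Corby - Knoll - Oak - Milton: 14+29+34+18+23 = 118
Milton - Fenby - Corby - Oak - Knoll - Milton: 14+29+16+18+9 = 86
Milton - Fenby - Oak - Knoll - Corby - Milton: 14+13+18+34+39 = 118
Milton - Fenby - Oak - Corby - Knoll - Milton: 14+13+16+34+9 = 86
Milton - Knoll - Fenby - Corby - Oak - Milton: 9+5+29+16+23 = 82
Milton - Knoll - Fenby - Oak - Corby - Milton: 9+5+13+16+39 = 82
Milton - Knoll - Corby - Fenby - Oak - Milton: 9+34+29+13+23 = 108
Milton - Knoll - Oak - Fenby - Corby - Milton: 9+18+13+29+39 = 108
Milton - Corby - Fenby - Knoll - Oak - Milton: 39+29+5+18+23 = 114
Milton - Corby - Knoll - Fenby - Oak - Milton: 39+34+5+13+23 = 114
The minimum is 82.
One optimal route: Milton → Knoll → Fenby → Corby → Oak → Milton (or its reverse).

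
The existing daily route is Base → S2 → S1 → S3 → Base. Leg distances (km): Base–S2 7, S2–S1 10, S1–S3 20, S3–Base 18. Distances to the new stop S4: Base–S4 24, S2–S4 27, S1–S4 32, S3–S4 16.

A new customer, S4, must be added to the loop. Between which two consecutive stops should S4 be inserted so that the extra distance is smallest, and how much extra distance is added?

Insertion cost between consecutive stops i–j is d(i,S4) + d(S4,j) − d(i,j):
  between Base and S2: 24 + 27 − 7 = 44
  between S2 and S1: 27 + 32 − 10 = 49
  between S1 and S3: 32 + 16 − 20 = 28
  between S3 and Base: 16 + 24 − 18 = 22
Cheapest insertion is between S3 and Base, adding 22.
New total = 55 + 22 = 77.

Minimum extra distance: 22 km, inserting S4 between S3 and Base.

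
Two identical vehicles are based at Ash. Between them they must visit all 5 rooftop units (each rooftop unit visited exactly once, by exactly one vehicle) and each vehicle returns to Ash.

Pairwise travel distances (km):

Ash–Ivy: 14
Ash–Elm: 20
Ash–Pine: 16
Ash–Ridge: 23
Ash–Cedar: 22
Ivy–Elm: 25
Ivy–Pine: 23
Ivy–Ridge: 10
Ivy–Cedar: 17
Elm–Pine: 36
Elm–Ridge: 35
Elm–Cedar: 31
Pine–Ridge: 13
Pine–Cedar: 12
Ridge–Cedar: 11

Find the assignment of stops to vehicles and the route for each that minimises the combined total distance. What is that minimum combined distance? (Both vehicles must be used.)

Minimum combined distance: 103 km.

There are 2^4 − 1 = 15 ways to divide the 5 stops into two non-empty groups. For each, the best each vehicle can do is its own shortest tour through its group:
  {Ivy} + {Elm, Pine, Ridge, Cedar}: 28 + 91 = 119
  {Elm} + {Ivy, Pine, Ridge, Cedar}: 40 + 63 = 103
  {Ivy, Elm} + {Pine, Ridge, Cedar}: 59 + 62 = 121
  {Pine} + {Ivy, Elm, Ridge, Cedar}: 32 + 86 = 118
  {Ivy, Pine} + {Elm, Ridge, Cedar}: 53 + 85 = 138
  {Elm, Pine} + {Ivy, Ridge, Cedar}: 72 + 57 = 129
  … (15 splits in total)
Best: vehicle 1 Ash → Elm → Ash = 40; vehicle 2 Ash → Ivy → Ridge → Cedar → Pine → Ash = 63; combined 103.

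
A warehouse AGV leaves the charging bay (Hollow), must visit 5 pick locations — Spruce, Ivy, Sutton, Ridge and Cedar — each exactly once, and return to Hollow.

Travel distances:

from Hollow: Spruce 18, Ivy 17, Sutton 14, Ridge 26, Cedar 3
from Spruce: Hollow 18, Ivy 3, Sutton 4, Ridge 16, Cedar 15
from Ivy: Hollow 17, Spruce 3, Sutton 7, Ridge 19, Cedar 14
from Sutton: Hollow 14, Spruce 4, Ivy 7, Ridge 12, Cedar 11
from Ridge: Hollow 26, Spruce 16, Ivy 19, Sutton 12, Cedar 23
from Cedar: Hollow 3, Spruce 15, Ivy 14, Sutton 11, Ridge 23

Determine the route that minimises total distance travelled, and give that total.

There are 60 distinct closed tours to check (reversals are equivalent).
Hollow→Spruce→Ivy→Sutton→Ridge→Cedar→Hollow: 18+3+7+12+23+3 = 66
Hollow→Spruce→Ivy→Sutton→Cedar→Ridge→Hollow: 18+3+7+11+23+26 = 88
Hollow→Spruce→Ivy→Ridge→Sutton→Cedar→Hollow: 18+3+19+12+11+3 = 66
Hollow→Spruce→Ivy→Ridge→Cedar→Sutton→Hollow: 18+3+19+23+11+14 = 88
Hollow→Spruce→Ivy→Cedar→Sutton→Ridge→Hollow: 18+3+14+11+12+26 = 84
Hollow→Spruce→Ivy→Cedar→Ridge→Sutton→Hollow: 18+3+14+23+12+14 = 84
Hollow→Spruce→Sutton→Ivy→Ridge→Cedar→Hollow: 18+4+7+19+23+3 = 74
Hollow→Spruce→Sutton→Ivy→Cedar→Ridge→Hollow: 18+4+7+14+23+26 = 92
Hollow→Spruce→Sutton→Ridge→Ivy→Cedar→Hollow: 18+4+12+19+14+3 = 70
Hollow→Spruce→Sutton→Ridge→Cedar→Ivy→Hollow: 18+4+12+23+14+17 = 88
Hollow→Spruce→Sutton→Cedar→Ivy→Ridge→Hollow: 18+4+11+14+19+26 = 92
Hollow→Spruce→Sutton→Cedar→Ridge→Ivy→Hollow: 18+4+11+23+19+17 = 92
Hollow→Spruce→Ridge→Ivy→Sutton→Cedar→Hollow: 18+16+19+7+11+3 = 74
Hollow→Spruce→Ridge→Ivy→Cedar→Sutton→Hollow: 18+16+19+14+11+14 = 92
… (46 more)
Hollow→Ivy→Spruce→Sutton→Ridge→Cedar→Hollow: 17+3+4+12+23+3 = 62  ← best
The minimum is 62.
One optimal route: Hollow → Ivy → Spruce → Sutton → Ridge → Cedar → Hollow (or its reverse).

62 — the shortest possible round trip.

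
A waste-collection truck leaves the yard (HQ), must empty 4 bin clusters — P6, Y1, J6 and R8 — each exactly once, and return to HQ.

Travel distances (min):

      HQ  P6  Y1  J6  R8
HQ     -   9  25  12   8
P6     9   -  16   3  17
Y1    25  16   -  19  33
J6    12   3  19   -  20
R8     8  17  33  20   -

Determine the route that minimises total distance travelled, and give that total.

Minimum total distance: 72 min.

There are 12 distinct closed tours to check (reversals are equivalent).
HQ - P6 - Y1 - J6 - R8 - HQ: 9+16+19+20+8 = 72
HQ - P6 - Y1 - R8 - J6 - HQ: 9+16+33+20+12 = 90
HQ - P6 - J6 - Y1 - R8 - HQ: 9+3+19+33+8 = 72
HQ - P6 - J6 - R8 - Y1 - HQ: 9+3+20+33+25 = 90
HQ - P6 - R8 - Y1 - J6 - HQ: 9+17+33+19+12 = 90
HQ - P6 - R8 - J6 - Y1 - HQ: 9+17+20+19+25 = 90
HQ - Y1 - P6 - J6 - R8 - HQ: 25+16+3+20+8 = 72
HQ - Y1 - P6 - R8 - J6 - HQ: 25+16+17+20+12 = 90
HQ - Y1 - J6 - P6 - R8 - HQ: 25+19+3+17+8 = 72
HQ - Y1 - R8 - P6 - J6 - HQ: 25+33+17+3+12 = 90
HQ - J6 - P6 - Y1 - R8 - HQ: 12+3+16+33+8 = 72
HQ - J6 - Y1 - P6 - R8 - HQ: 12+19+16+17+8 = 72
The minimum is 72.
One optimal route: HQ → P6 → Y1 → J6 → R8 → HQ (or its reverse).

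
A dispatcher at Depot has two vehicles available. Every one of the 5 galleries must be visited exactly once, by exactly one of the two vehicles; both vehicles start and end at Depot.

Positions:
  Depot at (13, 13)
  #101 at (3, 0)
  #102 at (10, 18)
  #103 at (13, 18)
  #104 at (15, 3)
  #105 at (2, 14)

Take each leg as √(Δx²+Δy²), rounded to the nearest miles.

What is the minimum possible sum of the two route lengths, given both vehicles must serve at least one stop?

Try each way of splitting the stops between the two vehicles (each non-empty) and, for each split, find the best tour for each vehicle:
  {#101} + {#102, #103, #104, #105}: 32 + 44 = 76
  {#102} + {#101, #103, #104, #105}: 12 + 53 = 65
  {#101, #102} + {#103, #104, #105}: 41 + 44 = 85
  {#103} + {#101, #102, #104, #105}: 10 + 51 = 61
  {#101, #103} + {#102, #104, #105}: 42 + 42 = 84
  {#102, #103} + {#101, #104, #105}: 14 + 47 = 61
  … (15 splits in total)
Best: vehicle 1 Depot → #103 → Depot = 10; vehicle 2 Depot → #102 → #105 → #101 → #104 → Depot = 51; combined 61.

Minimum combined distance: 61 miles.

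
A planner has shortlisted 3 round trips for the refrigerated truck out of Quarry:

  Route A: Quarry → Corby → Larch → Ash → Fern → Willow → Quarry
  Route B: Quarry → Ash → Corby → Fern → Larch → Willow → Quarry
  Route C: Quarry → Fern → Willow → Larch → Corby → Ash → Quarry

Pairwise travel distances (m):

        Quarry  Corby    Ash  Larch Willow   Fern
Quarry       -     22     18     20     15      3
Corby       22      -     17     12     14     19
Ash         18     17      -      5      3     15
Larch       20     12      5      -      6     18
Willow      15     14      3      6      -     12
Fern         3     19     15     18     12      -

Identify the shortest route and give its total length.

Route A: 22 + 12 + 5 + 15 + 12 + 15 = 81
Route B: 18 + 17 + 19 + 18 + 6 + 15 = 93
Route C: 3 + 12 + 6 + 12 + 17 + 18 = 68

68 m — Route C is the shortest.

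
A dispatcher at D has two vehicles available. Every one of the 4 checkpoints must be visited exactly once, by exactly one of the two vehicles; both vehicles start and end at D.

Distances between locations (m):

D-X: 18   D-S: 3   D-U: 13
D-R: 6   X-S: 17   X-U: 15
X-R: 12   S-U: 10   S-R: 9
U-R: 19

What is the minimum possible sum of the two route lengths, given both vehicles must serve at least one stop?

52 m — the smallest possible combined total.

Check every non-empty split of the stops between the two vehicles; for each half take its own optimal tour:
  {X} + {S, U, R}: 36 + 38 = 74
  {S} + {X, U, R}: 6 + 46 = 52
  {X, S} + {U, R}: 38 + 38 = 76
  {U} + {X, S, R}: 26 + 38 = 64
  {X, U} + {S, R}: 46 + 18 = 64
  {S, U} + {X, R}: 26 + 36 = 62
  … (7 splits in total)
Best: vehicle 1 D → S → D = 6; vehicle 2 D → U → X → R → D = 46; combined 52.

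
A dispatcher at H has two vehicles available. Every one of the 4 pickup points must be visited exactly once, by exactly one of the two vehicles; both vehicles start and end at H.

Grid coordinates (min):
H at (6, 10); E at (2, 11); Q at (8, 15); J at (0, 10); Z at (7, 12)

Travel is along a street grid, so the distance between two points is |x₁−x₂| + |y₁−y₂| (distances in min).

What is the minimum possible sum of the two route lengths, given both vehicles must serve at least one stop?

28 min — the smallest possible combined total.

There are 2^3 − 1 = 7 ways to divide the 4 stops into two non-empty groups. For each, the best each vehicle can do is its own shortest tour through its group:
  {E} + {Q, J, Z}: 10 + 26 = 36
  {Q} + {E, J, Z}: 14 + 18 = 32
  {E, Q} + {J, Z}: 22 + 18 = 40
  {J} + {E, Q, Z}: 12 + 22 = 34
  {E, J} + {Q, Z}: 14 + 14 = 28
  {Q, J} + {E, Z}: 26 + 14 = 40
  … (7 splits in total)
Best: vehicle 1 H → E → J → H = 14; vehicle 2 H → Q → Z → H = 14; combined 28.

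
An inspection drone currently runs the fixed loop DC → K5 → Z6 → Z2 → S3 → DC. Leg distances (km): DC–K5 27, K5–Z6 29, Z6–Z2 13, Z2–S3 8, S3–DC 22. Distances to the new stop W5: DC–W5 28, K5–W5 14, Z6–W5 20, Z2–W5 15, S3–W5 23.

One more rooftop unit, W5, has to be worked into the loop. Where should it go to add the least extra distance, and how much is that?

Adding 5 km by placing W5 on the K5–Z6 leg.

Insertion cost between consecutive stops i–j is d(i,W5) + d(W5,j) − d(i,j):
  between DC and K5: 28 + 14 − 27 = 15
  between K5 and Z6: 14 + 20 − 29 = 5
  between Z6 and Z2: 20 + 15 − 13 = 22
  between Z2 and S3: 15 + 23 − 8 = 30
  between S3 and DC: 23 + 28 − 22 = 29
Cheapest insertion is between K5 and Z6, adding 5.
New total = 99 + 5 = 104.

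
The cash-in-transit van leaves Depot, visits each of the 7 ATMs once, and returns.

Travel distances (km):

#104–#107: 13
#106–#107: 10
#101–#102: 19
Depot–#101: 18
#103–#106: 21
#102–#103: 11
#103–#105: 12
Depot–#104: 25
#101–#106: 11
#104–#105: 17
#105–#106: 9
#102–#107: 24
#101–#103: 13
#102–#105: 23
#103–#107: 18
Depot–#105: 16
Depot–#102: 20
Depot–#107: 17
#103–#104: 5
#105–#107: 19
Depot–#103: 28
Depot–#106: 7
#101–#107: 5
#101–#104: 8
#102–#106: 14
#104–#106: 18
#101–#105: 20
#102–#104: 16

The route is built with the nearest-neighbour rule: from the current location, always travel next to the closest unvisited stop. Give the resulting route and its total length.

90 km along Depot → #106 → #105 → #103 → #104 → #101 → #107 → #102 → Depot.

Depot → [#106:7 / #105:16 / #107:17 / #101:18 / #102:20 / #104:25 / #103:28] → #106 (7)
#106 → [#105:9 / #107:10 / #101:11 / #102:14 / #104:18 / #103:21] → #105 (9)
#105 → [#103:12 / #104:17 / #107:19 / #101:20 / #102:23] → #103 (12)
#103 → [#104:5 / #102:11 / #101:13 / #107:18] → #104 (5)
#104 → [#101:8 / #107:13 / #102:16] → #101 (8)
#101 → [#107:5 / #102:19] → #107 (5)
#107 → [#102:24] → #102 (24)
Return #102→Depot: 20.
Total = 7 + 9 + 12 + 5 + 8 + 5 + 24 + 20 = 90.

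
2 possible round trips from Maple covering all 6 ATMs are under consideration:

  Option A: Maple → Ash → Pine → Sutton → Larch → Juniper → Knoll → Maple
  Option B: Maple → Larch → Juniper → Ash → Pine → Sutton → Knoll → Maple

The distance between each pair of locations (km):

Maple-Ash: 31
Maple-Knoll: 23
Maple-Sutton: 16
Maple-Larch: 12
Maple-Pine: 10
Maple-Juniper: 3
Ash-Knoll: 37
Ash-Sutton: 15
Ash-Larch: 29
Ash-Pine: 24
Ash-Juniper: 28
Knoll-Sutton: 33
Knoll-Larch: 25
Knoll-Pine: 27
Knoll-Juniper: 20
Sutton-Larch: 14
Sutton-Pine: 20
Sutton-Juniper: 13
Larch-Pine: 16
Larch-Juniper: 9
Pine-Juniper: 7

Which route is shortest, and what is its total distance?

Option A: 31 + 24 + 20 + 14 + 9 + 20 + 23 = 141
Option B: 12 + 9 + 28 + 24 + 20 + 33 + 23 = 149

141 km — Option A is the shortest.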